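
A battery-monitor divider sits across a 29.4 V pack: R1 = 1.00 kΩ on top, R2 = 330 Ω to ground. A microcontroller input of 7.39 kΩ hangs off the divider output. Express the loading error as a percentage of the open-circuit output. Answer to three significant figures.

3.25 %

The divider's output (Thévenin) resistance is R1‖R2 = 248.1 Ω.
Fractional drop under load = R_th/(R_th + R_L) = 248.1 / (248.1 + 7390) = 0.03248.
So the output falls by 3.25 %.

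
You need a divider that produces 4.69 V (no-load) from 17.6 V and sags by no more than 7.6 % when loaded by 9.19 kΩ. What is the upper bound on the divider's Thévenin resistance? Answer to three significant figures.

R_th ≤ 756 Ω

Loading drop = R_th/(R_th + R_L) ≤ 0.0760, so R_th ≤ R_L · ε/(1−ε) = 9.19 kΩ × 0.0760/0.9240 = 756 Ω.
(Any R1, R2 with R2/(R1+R2) = 0.266 and R1‖R2 ≤ 756 Ω will meet the spec.)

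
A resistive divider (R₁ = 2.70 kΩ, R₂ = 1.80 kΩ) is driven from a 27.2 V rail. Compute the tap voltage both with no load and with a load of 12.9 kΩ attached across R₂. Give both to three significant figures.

Unloaded: 10.9 V; loaded: 10.0 V

Open-circuit: V = 27.2 × 1.80/(2.70 + 1.80) = 10.9 V.
With the load, R₂ becomes R₂‖R_L = 1.580 kΩ, so V = 27.2 × 1.580/4.280 = 10.0 V.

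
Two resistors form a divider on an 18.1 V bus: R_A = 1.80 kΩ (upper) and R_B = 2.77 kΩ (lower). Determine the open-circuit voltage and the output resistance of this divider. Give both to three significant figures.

V_th is the open-circuit tap voltage: 18.1 × 2.77/(1.80 + 2.77) = 11.0 V.
With the supply zeroed, R_A and R_B appear in parallel from the tap: R_th = R_A‖R_B = (1.80 × 2.77)/4.570 = 1.09 kΩ.

V_th = 11.0 V, R_th = 1.09 kΩ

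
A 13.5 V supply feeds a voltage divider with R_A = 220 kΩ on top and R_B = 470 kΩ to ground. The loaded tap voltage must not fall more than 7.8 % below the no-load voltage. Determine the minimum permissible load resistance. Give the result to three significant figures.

R_L(min) ≈ 1.77 MΩ

Output resistance R_th = R_A‖R_B = (220 × 470)/690.0 = 149.9 kΩ.
The fractional drop is R_th/(R_th + R_L); requiring this ≤ 0.0780 gives R_L ≥ R_th(1/0.0780 − 1) = 149.9 × 11.82 = 1.77 MΩ.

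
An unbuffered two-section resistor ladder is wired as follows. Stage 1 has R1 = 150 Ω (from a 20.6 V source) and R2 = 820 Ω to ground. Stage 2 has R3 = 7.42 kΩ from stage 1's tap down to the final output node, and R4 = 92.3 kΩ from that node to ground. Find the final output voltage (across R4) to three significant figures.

Stage 2 presents R3+R4 = 99720 Ω as a load on stage 1's tap.
Stage 1's lower leg becomes R2‖(R3+R4) = 813.3 Ω, so V_mid = 20.6 × 813.3/963.3 = 17.39 V.
Stage 2 is itself unloaded: V_out = V_mid × R4/(R3+R4) = 17.39 × 92300/99720 = 16.1 V.

V_out ≈ 16.1 V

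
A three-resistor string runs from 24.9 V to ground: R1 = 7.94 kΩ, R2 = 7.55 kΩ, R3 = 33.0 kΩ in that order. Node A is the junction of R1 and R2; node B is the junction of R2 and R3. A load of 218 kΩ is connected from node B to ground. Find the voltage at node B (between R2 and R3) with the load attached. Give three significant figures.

V ≈ 16.2 V

At node B, R3 is in parallel with the load: R3‖R_L = 28.66 kΩ.
Below node A the resistance is R2 + (R3‖R_L) = 36.21 kΩ, so V_A = 24.9 × 36.21/44.15 = 20.42 V.
Then V_B = V_A × (R3‖R_L)/(R2 + R3‖R_L) = 20.42 × 28.66/36.21 = 16.2 V.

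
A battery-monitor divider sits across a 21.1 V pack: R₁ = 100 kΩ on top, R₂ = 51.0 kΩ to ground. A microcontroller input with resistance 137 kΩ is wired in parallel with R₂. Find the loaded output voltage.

The load sits in parallel with R₂: R₂‖R_L = (51.0 × 137) / (51.0 + 137) = 37.16 kΩ.
V_out = 21.1 × 37.16 / (100 + 37.16) = 21.1 × 37.16/137.2 = 5.72 V.
(Unloaded it would have been 7.13 V.)

V_out ≈ 5.72 V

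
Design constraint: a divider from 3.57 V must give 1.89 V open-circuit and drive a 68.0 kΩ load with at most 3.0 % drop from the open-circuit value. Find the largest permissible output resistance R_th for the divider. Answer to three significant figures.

Loading drop = R_th/(R_th + R_L) ≤ 0.0300, so R_th ≤ R_L · ε/(1−ε) = 68.0 kΩ × 0.0300/0.9700 = 2.10 kΩ.
(Any R1, R2 with R2/(R1+R2) = 0.529 and R1‖R2 ≤ 2.10 kΩ will meet the spec.)

R_th ≤ 2.10 kΩ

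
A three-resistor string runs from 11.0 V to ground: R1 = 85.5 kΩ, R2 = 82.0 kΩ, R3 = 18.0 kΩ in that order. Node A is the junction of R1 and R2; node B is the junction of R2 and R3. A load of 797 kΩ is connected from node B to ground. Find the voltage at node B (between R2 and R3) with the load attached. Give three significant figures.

At node B, R3 is in parallel with the load: R3‖R_L = 17.60 kΩ.
Below node A the resistance is R2 + (R3‖R_L) = 99.60 kΩ, so V_A = 11.0 × 99.60/185.1 = 5.919 V.
Then V_B = V_A × (R3‖R_L)/(R2 + R3‖R_L) = 5.919 × 17.60/99.60 = 1.05 V.

V ≈ 1.05 V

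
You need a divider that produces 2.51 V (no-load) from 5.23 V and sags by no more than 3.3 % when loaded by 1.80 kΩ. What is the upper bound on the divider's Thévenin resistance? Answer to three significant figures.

Loading drop = R_th/(R_th + R_L) ≤ 0.0330, so R_th ≤ R_L · ε/(1−ε) = 1.80 kΩ × 0.0330/0.9670 = 61.4 Ω.
(Any R1, R2 with R2/(R1+R2) = 0.480 and R1‖R2 ≤ 61.4 Ω will meet the spec.)

R_th ≤ 61.4 Ω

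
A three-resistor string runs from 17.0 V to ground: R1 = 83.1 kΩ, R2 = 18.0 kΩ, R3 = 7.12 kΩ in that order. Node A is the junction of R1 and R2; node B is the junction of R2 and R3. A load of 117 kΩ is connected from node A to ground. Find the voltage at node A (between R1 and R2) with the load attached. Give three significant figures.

V ≈ 3.39 V

Below node A the series string R2+R3 = 25.12 kΩ sits in parallel with the 117 kΩ load: 20.68 kΩ.
V_A = 17.0 × 20.68/(83.1 + 20.68) = 3.39 V.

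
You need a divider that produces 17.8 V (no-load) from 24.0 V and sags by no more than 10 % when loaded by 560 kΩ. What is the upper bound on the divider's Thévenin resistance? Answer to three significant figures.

Loading drop = R_th/(R_th + R_L) ≤ 0.100, so R_th ≤ R_L · ε/(1−ε) = 560 kΩ × 0.100/0.9000 = 62.2 kΩ.
(Any R1, R2 with R2/(R1+R2) = 0.742 and R1‖R2 ≤ 62.2 kΩ will meet the spec.)

R_th ≤ 62.2 kΩ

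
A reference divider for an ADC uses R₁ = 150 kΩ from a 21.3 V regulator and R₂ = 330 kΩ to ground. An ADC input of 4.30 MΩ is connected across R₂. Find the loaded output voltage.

V_out ≈ 14.3 V

The load sits in parallel with R₂: R₂‖R_L = (330 × 4300) / (330 + 4300) = 306.5 kΩ.
V_out = 21.3 × 306.5 / (150 + 306.5) = 21.3 × 306.5/456.5 = 14.3 V.
(Unloaded it would have been 14.6 V.)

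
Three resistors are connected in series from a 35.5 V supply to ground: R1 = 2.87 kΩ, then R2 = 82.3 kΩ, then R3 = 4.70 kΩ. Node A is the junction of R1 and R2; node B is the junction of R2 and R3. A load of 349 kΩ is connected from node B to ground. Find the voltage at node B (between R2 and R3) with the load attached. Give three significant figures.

At node B, R3 is in parallel with the load: R3‖R_L = 4.638 kΩ.
Below node A the resistance is R2 + (R3‖R_L) = 86.94 kΩ, so V_A = 35.5 × 86.94/89.81 = 34.37 V.
Then V_B = V_A × (R3‖R_L)/(R2 + R3‖R_L) = 34.37 × 4.638/86.94 = 1.83 V.

V ≈ 1.83 V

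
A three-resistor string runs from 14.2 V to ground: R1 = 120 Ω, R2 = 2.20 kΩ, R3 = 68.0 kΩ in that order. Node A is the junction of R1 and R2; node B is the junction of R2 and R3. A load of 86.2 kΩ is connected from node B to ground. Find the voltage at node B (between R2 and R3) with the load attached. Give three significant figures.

At node B, R3 is in parallel with the load: R3‖R_L = 38010 Ω.
Below node A the resistance is R2 + (R3‖R_L) = 40210 Ω, so V_A = 14.2 × 40210/40330 = 14.16 V.
Then V_B = V_A × (R3‖R_L)/(R2 + R3‖R_L) = 14.16 × 38010/40210 = 13.4 V.

V ≈ 13.4 V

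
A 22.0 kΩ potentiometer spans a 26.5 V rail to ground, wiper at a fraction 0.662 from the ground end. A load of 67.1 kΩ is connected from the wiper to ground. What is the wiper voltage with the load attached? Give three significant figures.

V ≈ 16.3 V

The wiper splits the pot into (1−α)R = 7.436 kΩ above and αR = 14.56 kΩ below.
Lower section ‖ load = 11.97 kΩ.
V_wiper = 26.5 × 11.97/(7.436 + 11.97) = 16.3 V.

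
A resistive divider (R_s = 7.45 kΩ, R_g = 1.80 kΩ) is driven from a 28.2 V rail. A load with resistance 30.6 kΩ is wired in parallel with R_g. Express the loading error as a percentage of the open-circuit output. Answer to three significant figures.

The divider's output (Thévenin) resistance is R_s‖R_g = 1.450 kΩ.
Fractional drop under load = R_th/(R_th + R_L) = 1.450 / (1.450 + 30.6) = 0.04523.
So the output falls by 4.52 %.

4.52 %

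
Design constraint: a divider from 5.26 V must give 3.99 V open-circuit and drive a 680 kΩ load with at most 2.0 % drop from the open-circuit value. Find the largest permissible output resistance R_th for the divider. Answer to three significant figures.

Loading drop = R_th/(R_th + R_L) ≤ 0.0200, so R_th ≤ R_L · ε/(1−ε) = 680 kΩ × 0.0200/0.9800 = 13.9 kΩ.
(Any R1, R2 with R2/(R1+R2) = 0.759 and R1‖R2 ≤ 13.9 kΩ will meet the spec.)

R_th ≤ 13.9 kΩ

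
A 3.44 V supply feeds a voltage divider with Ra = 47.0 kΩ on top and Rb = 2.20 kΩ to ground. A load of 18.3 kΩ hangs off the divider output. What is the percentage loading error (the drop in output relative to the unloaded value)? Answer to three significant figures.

Unloaded V = 3.44 × 2.20/49.20 = 0.15382 V.
Loaded: Rb‖R_L = 1.964 kΩ, giving V = 3.44 × 1.964/48.96 = 0.13798 V.
Drop = (0.15382 − 0.13798) / 0.15382 = 10.3 %.

10.3 %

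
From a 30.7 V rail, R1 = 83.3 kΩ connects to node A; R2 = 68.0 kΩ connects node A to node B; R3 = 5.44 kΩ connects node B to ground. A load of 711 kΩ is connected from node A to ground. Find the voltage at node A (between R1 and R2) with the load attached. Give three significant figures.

V ≈ 13.6 V

Below node A the series string R2+R3 = 73.44 kΩ sits in parallel with the 711 kΩ load: 66.56 kΩ.
V_A = 30.7 × 66.56/(83.3 + 66.56) = 13.6 V.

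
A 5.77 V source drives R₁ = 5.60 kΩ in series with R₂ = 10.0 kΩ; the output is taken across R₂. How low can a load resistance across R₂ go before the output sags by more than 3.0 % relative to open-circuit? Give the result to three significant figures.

Output resistance R_th = R₁‖R₂ = (5.60 × 10.0)/15.60 = 3.590 kΩ.
The fractional drop is R_th/(R_th + R_L); requiring this ≤ 0.0300 gives R_L ≥ R_th(1/0.0300 − 1) = 3.590 × 32.33 = 116 kΩ.

R_L(min) ≈ 116 kΩ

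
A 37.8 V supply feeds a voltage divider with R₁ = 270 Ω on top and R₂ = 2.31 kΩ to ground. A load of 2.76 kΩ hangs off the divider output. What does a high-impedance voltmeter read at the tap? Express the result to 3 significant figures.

V_out ≈ 31.1 V

The load sits in parallel with R₂: R₂‖R_L = (2310 × 2760) / (2310 + 2760) = 1258 Ω.
V_out = 37.8 × 1258 / (270 + 1258) = 37.8 × 1258/1528 = 31.1 V.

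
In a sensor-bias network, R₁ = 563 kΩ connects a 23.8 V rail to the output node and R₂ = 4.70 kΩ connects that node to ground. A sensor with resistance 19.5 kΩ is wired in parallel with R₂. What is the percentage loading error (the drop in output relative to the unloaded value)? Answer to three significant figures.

19.3 %

The divider's output (Thévenin) resistance is R₁‖R₂ = 4.661 kΩ.
Fractional drop under load = R_th/(R_th + R_L) = 4.661 / (4.661 + 19.5) = 0.1929.
So the output falls by 19.3 %.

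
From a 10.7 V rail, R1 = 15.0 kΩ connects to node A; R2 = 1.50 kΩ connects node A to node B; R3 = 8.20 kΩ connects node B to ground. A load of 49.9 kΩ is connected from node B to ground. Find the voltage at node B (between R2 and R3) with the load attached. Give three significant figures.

At node B, R3 is in parallel with the load: R3‖R_L = 7.043 kΩ.
Below node A the resistance is R2 + (R3‖R_L) = 8.543 kΩ, so V_A = 10.7 × 8.543/23.54 = 3.883 V.
Then V_B = V_A × (R3‖R_L)/(R2 + R3‖R_L) = 3.883 × 7.043/8.543 = 3.20 V.

V ≈ 3.20 V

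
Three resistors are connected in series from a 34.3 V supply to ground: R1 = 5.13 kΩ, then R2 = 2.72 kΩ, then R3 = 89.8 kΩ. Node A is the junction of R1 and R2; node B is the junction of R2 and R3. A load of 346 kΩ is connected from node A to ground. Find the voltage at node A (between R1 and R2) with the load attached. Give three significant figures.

V ≈ 32.0 V

Below node A the series string R2+R3 = 92.52 kΩ sits in parallel with the 346 kΩ load: 73.00 kΩ.
V_A = 34.3 × 73.00/(5.13 + 73.00) = 32.0 V.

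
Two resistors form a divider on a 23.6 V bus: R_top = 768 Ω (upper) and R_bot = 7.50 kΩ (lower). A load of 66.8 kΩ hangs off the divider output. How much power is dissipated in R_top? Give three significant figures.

P ≈ 7.58 mW

Total resistance from the source is R_top + (R_bot‖R_L) = 7511 Ω, so I = 23.6/7511 Ω = 3.142 mA.
P = I²·R_top = (3.142 mA)² × 768 Ω = 7.58 mW.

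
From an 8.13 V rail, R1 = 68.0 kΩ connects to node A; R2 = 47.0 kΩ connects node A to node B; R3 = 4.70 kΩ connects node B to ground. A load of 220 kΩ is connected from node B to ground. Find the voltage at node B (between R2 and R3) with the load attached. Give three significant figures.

V ≈ 0.313 V

At node B, R3 is in parallel with the load: R3‖R_L = 4.602 kΩ.
Below node A the resistance is R2 + (R3‖R_L) = 51.60 kΩ, so V_A = 8.13 × 51.60/119.6 = 3.508 V.
Then V_B = V_A × (R3‖R_L)/(R2 + R3‖R_L) = 3.508 × 4.602/51.60 = 0.313 V.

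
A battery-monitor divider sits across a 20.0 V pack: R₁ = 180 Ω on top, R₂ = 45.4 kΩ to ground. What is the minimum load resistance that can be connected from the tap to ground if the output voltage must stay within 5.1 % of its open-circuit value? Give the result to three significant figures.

R_L(min) ≈ 3.34 kΩ

Output resistance R_th = R₁‖R₂ = (180 × 45400)/45580 = 179.3 Ω.
The fractional drop is R_th/(R_th + R_L); requiring this ≤ 0.0510 gives R_L ≥ R_th(1/0.0510 − 1) = 179.3 × 18.61 = 3.34 kΩ.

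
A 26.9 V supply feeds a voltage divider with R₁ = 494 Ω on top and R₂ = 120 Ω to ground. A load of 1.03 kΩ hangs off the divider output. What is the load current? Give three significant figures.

R₂‖R_L = 107.5 Ω; V_out = 26.9 × 107.5/601.5 = 4.807 V.
I_L = V_out / R_L = 4.807 / 1.03 kΩ = 4.67 mA.

I_L ≈ 4.67 mA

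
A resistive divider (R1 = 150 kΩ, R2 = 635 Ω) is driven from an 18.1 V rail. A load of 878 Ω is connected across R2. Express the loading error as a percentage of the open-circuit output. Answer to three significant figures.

Unloaded V = 18.1 × 635/150600 = 0.07630 V.
Loaded: R2‖R_L = 368.5 Ω, giving V = 18.1 × 368.5/150400 = 0.04436 V.
Drop = (0.07630 − 0.04436) / 0.07630 = 41.9 %.

41.9 %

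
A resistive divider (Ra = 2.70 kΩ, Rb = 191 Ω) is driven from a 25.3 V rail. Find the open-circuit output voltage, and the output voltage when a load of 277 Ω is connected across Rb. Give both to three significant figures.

Open-circuit: V = 25.3 × 191/(2700 + 191) = 1.67 V.
With the load, Rb becomes Rb‖R_L = 113.0 Ω, so V = 25.3 × 113.0/2813 = 1.02 V.

Unloaded: 1.67 V; loaded: 1.02 V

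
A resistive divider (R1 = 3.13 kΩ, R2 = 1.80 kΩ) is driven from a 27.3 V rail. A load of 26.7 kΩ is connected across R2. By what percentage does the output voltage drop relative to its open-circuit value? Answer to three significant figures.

4.10 %

The divider's output (Thévenin) resistance is R1‖R2 = 1.143 kΩ.
Fractional drop under load = R_th/(R_th + R_L) = 1.143 / (1.143 + 26.7) = 0.04104.
So the output falls by 4.10 %.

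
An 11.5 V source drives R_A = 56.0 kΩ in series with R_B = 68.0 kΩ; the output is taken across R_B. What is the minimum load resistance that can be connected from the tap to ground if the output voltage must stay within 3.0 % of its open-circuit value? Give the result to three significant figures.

Output resistance R_th = R_A‖R_B = (56.0 × 68.0)/124.0 = 30.71 kΩ.
The fractional drop is R_th/(R_th + R_L); requiring this ≤ 0.0300 gives R_L ≥ R_th(1/0.0300 − 1) = 30.71 × 32.33 = 993 kΩ.

R_L(min) ≈ 993 kΩ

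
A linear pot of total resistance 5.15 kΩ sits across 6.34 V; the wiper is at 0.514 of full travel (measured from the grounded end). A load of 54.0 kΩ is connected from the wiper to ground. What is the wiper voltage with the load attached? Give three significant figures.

V ≈ 3.18 V

The wiper splits the pot into (1−α)R = 2.503 kΩ above and αR = 2.647 kΩ below.
Lower section ‖ load = 2.523 kΩ.
V_wiper = 6.34 × 2.523/(2.503 + 2.523) = 3.18 V.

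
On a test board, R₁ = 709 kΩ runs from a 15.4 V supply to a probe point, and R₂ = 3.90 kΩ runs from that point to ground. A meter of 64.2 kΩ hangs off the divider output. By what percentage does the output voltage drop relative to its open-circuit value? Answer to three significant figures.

The divider's output (Thévenin) resistance is R₁‖R₂ = 3.879 kΩ.
Fractional drop under load = R_th/(R_th + R_L) = 3.879 / (3.879 + 64.2) = 0.05697.
So the output falls by 5.70 %.

5.70 %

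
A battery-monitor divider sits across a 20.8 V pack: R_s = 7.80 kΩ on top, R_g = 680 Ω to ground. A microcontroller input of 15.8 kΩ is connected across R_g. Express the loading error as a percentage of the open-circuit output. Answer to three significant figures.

The divider's output (Thévenin) resistance is R_s‖R_g = 625.5 Ω.
Fractional drop under load = R_th/(R_th + R_L) = 625.5 / (625.5 + 15800) = 0.03808.
So the output falls by 3.81 %.

3.81 %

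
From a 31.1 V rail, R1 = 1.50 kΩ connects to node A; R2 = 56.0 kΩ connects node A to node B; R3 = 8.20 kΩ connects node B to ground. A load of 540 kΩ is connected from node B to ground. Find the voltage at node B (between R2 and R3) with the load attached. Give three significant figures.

V ≈ 3.83 V

At node B, R3 is in parallel with the load: R3‖R_L = 8.077 kΩ.
Below node A the resistance is R2 + (R3‖R_L) = 64.08 kΩ, so V_A = 31.1 × 64.08/65.58 = 30.39 V.
Then V_B = V_A × (R3‖R_L)/(R2 + R3‖R_L) = 30.39 × 8.077/64.08 = 3.83 V.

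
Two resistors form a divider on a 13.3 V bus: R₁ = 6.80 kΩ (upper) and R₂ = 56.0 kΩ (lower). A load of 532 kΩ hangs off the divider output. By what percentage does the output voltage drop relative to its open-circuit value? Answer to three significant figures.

The divider's output (Thévenin) resistance is R₁‖R₂ = 6.064 kΩ.
Fractional drop under load = R_th/(R_th + R_L) = 6.064 / (6.064 + 532) = 0.01127.
So the output falls by 1.13 %.

1.13 %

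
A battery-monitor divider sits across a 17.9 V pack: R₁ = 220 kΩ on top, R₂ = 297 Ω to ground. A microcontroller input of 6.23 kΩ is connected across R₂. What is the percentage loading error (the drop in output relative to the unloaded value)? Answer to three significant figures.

The divider's output (Thévenin) resistance is R₁‖R₂ = 296.6 Ω.
Fractional drop under load = R_th/(R_th + R_L) = 296.6 / (296.6 + 6230) = 0.04544.
So the output falls by 4.54 %.

4.54 %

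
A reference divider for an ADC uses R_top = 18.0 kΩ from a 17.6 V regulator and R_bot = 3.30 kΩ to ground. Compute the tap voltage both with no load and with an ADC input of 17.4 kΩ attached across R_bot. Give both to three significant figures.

Open-circuit: V = 17.6 × 3.30/(18.0 + 3.30) = 2.73 V.
With the load, R_bot becomes R_bot‖R_L = 2.774 kΩ, so V = 17.6 × 2.774/20.77 = 2.35 V.

Unloaded: 2.73 V; loaded: 2.35 V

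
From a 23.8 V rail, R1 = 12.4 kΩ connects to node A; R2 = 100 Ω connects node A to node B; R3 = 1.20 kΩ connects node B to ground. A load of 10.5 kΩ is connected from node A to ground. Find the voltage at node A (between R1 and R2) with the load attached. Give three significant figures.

V ≈ 2.03 V

Below node A the series string R2+R3 = 1300 Ω sits in parallel with the 10500 Ω load: 1157 Ω.
V_A = 23.8 × 1157/(12400 + 1157) = 2.03 V.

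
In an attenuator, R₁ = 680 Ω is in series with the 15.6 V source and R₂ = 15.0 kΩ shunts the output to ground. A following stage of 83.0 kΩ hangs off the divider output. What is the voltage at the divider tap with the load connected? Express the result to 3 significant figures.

V_out ≈ 14.8 V

The load sits in parallel with R₂: R₂‖R_L = (15000 × 83000) / (15000 + 83000) = 12700 Ω.
V_out = 15.6 × 12700 / (680 + 12700) = 15.6 × 12700/13380 = 14.8 V.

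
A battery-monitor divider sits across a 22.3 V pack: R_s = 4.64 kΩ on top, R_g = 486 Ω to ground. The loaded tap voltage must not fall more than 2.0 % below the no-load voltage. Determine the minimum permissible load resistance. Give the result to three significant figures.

R_L(min) ≈ 21.6 kΩ

Output resistance R_th = R_s‖R_g = (4640 × 486)/5126 = 439.9 Ω.
The fractional drop is R_th/(R_th + R_L); requiring this ≤ 0.0200 gives R_L ≥ R_th(1/0.0200 − 1) = 439.9 × 49.00 = 21.6 kΩ.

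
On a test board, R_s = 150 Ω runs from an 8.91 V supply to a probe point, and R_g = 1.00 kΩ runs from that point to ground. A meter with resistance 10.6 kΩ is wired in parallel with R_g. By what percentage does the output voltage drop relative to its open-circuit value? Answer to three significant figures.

1.22 %

The divider's output (Thévenin) resistance is R_s‖R_g = 130.4 Ω.
Fractional drop under load = R_th/(R_th + R_L) = 130.4 / (130.4 + 10600) = 0.01216.
So the output falls by 1.22 %.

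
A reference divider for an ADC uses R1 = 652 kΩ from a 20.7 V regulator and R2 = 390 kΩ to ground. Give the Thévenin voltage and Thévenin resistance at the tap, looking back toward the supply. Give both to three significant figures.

V_th is the open-circuit tap voltage: 20.7 × 390/(652 + 390) = 7.75 V.
With the supply zeroed, R1 and R2 appear in parallel from the tap: R_th = R1‖R2 = (652 × 390)/1042 = 244 kΩ.

V_th = 7.75 V, R_th = 244 kΩ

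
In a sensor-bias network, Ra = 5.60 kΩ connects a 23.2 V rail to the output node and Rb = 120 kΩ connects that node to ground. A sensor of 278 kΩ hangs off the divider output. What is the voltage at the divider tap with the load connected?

The load sits in parallel with Rb: Rb‖R_L = (120 × 278) / (120 + 278) = 83.82 kΩ.
V_out = 23.2 × 83.82 / (5.60 + 83.82) = 23.2 × 83.82/89.42 = 21.7 V.

V_out ≈ 21.7 V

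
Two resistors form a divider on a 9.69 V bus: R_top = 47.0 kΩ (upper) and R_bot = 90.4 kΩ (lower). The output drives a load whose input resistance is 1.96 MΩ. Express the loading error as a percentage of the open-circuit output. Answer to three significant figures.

The divider's output (Thévenin) resistance is R_top‖R_bot = 30.92 kΩ.
Fractional drop under load = R_th/(R_th + R_L) = 30.92 / (30.92 + 1960) = 0.01553.
So the output falls by 1.55 %.

1.55 %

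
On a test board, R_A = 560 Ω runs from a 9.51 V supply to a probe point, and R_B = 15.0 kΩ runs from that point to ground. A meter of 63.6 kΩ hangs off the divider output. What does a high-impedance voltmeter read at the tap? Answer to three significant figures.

The load sits in parallel with R_B: R_B‖R_L = (15000 × 63600) / (15000 + 63600) = 12140 Ω.
V_out = 9.51 × 12140 / (560 + 12140) = 9.51 × 12140/12700 = 9.09 V.

V_out ≈ 9.09 V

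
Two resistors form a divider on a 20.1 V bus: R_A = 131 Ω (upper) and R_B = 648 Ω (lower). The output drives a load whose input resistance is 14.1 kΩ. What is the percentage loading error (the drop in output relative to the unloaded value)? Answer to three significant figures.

The divider's output (Thévenin) resistance is R_A‖R_B = 109.0 Ω.
Fractional drop under load = R_th/(R_th + R_L) = 109.0 / (109.0 + 14100) = 0.007669.
So the output falls by 0.767 %.

0.767 %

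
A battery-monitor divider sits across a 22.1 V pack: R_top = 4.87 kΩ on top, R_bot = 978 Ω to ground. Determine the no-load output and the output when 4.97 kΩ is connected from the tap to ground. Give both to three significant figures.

Unloaded: 3.70 V; loaded: 3.18 V

Open-circuit: V = 22.1 × 978/(4870 + 978) = 3.70 V.
With the load, R_bot becomes R_bot‖R_L = 817.2 Ω, so V = 22.1 × 817.2/5687 = 3.18 V.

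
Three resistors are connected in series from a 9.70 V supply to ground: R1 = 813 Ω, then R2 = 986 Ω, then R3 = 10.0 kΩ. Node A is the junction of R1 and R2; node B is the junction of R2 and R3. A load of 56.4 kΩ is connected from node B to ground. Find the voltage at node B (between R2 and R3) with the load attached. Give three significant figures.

At node B, R3 is in parallel with the load: R3‖R_L = 8494 Ω.
Below node A the resistance is R2 + (R3‖R_L) = 9480 Ω, so V_A = 9.70 × 9480/10290 = 8.934 V.
Then V_B = V_A × (R3‖R_L)/(R2 + R3‖R_L) = 8.934 × 8494/9480 = 8.00 V.

V ≈ 8.00 V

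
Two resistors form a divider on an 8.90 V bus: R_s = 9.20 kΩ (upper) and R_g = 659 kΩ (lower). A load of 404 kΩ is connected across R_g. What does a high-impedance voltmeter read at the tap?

The load sits in parallel with R_g: R_g‖R_L = (659 × 404) / (659 + 404) = 250.5 kΩ.
V_out = 8.90 × 250.5 / (9.20 + 250.5) = 8.90 × 250.5/259.7 = 8.58 V.

V_out ≈ 8.58 V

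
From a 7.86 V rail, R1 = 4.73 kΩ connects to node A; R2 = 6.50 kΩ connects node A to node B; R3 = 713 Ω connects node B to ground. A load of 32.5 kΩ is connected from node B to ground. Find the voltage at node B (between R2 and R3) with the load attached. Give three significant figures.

V ≈ 0.460 V

At node B, R3 is in parallel with the load: R3‖R_L = 697.7 Ω.
Below node A the resistance is R2 + (R3‖R_L) = 7198 Ω, so V_A = 7.86 × 7198/11930 = 4.743 V.
Then V_B = V_A × (R3‖R_L)/(R2 + R3‖R_L) = 4.743 × 697.7/7198 = 0.460 V.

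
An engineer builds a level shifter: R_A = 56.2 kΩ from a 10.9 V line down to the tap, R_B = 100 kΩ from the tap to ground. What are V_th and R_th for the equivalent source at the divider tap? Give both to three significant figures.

V_th = 6.98 V, R_th = 36.0 kΩ

V_th is the open-circuit tap voltage: 10.9 × 100/(56.2 + 100) = 6.98 V.
With the supply zeroed, R_A and R_B appear in parallel from the tap: R_th = R_A‖R_B = (56.2 × 100)/156.2 = 36.0 kΩ.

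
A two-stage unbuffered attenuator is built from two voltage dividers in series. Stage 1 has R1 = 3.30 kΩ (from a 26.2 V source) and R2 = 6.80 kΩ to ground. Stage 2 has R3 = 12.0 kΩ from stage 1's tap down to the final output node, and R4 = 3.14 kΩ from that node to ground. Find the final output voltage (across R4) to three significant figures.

V_out ≈ 3.19 V

Stage 2 presents R3+R4 = 15.14 kΩ as a load on stage 1's tap.
Stage 1's lower leg becomes R2‖(R3+R4) = 4.692 kΩ, so V_mid = 26.2 × 4.692/7.992 = 15.38 V.
Stage 2 is itself unloaded: V_out = V_mid × R4/(R3+R4) = 15.38 × 3.14/15.14 = 3.19 V.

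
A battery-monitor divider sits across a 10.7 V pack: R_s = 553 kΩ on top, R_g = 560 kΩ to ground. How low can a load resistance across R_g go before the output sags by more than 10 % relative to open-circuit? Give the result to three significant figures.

Output resistance R_th = R_s‖R_g = (553 × 560)/1113 = 278.2 kΩ.
The fractional drop is R_th/(R_th + R_L); requiring this ≤ 0.100 gives R_L ≥ R_th(1/0.100 − 1) = 278.2 × 9.000 = 2.50 MΩ.

R_L(min) ≈ 2.50 MΩ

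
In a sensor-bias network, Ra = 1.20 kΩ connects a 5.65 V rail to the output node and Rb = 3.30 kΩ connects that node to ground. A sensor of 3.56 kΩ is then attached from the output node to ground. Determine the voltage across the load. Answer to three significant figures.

V_out ≈ 3.32 V

The load sits in parallel with Rb: Rb‖R_L = (3.30 × 3.56) / (3.30 + 3.56) = 1.713 kΩ.
V_out = 5.65 × 1.713 / (1.20 + 1.713) = 5.65 × 1.713/2.913 = 3.32 V.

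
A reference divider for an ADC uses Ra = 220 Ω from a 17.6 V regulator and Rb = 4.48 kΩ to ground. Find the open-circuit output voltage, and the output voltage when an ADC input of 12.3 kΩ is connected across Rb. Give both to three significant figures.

Unloaded: 16.8 V; loaded: 16.5 V

Open-circuit: V = 17.6 × 4480/(220 + 4480) = 16.8 V.
With the load, Rb becomes Rb‖R_L = 3284 Ω, so V = 17.6 × 3284/3504 = 16.5 V.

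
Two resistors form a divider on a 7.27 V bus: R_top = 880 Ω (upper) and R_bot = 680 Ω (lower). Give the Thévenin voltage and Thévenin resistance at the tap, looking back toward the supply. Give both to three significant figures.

V_th = 3.17 V, R_th = 384 Ω

V_th is the open-circuit tap voltage: 7.27 × 680/(880 + 680) = 3.17 V.
With the supply zeroed, R_top and R_bot appear in parallel from the tap: R_th = R_top‖R_bot = (880 × 680)/1560 = 384 Ω.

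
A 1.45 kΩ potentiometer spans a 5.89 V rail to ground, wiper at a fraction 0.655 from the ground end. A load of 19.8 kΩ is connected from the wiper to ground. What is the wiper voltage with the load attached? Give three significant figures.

V ≈ 3.80 V

The wiper splits the pot into (1−α)R = 500.2 Ω above and αR = 949.8 Ω below.
Lower section ‖ load = 906.3 Ω.
V_wiper = 5.89 × 906.3/(500.2 + 906.3) = 3.80 V.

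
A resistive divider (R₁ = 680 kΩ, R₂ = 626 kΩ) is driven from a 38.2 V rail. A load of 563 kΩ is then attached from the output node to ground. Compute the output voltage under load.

V_out ≈ 11.6 V

The load sits in parallel with R₂: R₂‖R_L = (626 × 563) / (626 + 563) = 296.4 kΩ.
V_out = 38.2 × 296.4 / (680 + 296.4) = 38.2 × 296.4/976.4 = 11.6 V.
(Unloaded it would have been 18.3 V.)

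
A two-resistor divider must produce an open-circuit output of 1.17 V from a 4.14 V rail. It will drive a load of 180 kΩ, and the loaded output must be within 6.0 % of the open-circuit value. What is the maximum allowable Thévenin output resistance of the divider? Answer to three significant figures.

R_th ≤ 11.5 kΩ

Loading drop = R_th/(R_th + R_L) ≤ 0.0600, so R_th ≤ R_L · ε/(1−ε) = 180 kΩ × 0.0600/0.9400 = 11.5 kΩ.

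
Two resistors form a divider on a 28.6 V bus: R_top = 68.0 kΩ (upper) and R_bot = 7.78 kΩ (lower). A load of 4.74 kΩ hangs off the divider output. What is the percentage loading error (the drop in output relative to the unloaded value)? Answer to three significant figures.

59.6 %

The divider's output (Thévenin) resistance is R_top‖R_bot = 6.981 kΩ.
Fractional drop under load = R_th/(R_th + R_L) = 6.981 / (6.981 + 4.74) = 0.5956.
So the output falls by 59.6 %.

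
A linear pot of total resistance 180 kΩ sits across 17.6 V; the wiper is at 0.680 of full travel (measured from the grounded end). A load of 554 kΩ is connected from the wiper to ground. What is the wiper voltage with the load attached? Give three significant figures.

The wiper splits the pot into (1−α)R = 57.60 kΩ above and αR = 122.4 kΩ below.
Lower section ‖ load = 100.3 kΩ.
V_wiper = 17.6 × 100.3/(57.60 + 100.3) = 11.2 V.

V ≈ 11.2 V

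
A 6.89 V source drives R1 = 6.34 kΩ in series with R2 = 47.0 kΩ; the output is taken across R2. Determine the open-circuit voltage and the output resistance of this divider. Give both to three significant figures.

V_th = 6.07 V, R_th = 5.59 kΩ

V_th is the open-circuit tap voltage: 6.89 × 47.0/(6.34 + 47.0) = 6.07 V.
With the supply zeroed, R1 and R2 appear in parallel from the tap: R_th = R1‖R2 = (6.34 × 47.0)/53.34 = 5.59 kΩ.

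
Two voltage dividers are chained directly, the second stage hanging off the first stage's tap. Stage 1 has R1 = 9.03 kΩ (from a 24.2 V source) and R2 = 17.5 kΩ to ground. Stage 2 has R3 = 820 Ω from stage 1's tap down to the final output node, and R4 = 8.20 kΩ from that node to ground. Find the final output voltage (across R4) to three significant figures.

Stage 2 presents R3+R4 = 9020 Ω as a load on stage 1's tap.
Stage 1's lower leg becomes R2‖(R3+R4) = 5952 Ω, so V_mid = 24.2 × 5952/14980 = 9.614 V.
Stage 2 is itself unloaded: V_out = V_mid × R4/(R3+R4) = 9.614 × 8200/9020 = 8.74 V.

V_out ≈ 8.74 V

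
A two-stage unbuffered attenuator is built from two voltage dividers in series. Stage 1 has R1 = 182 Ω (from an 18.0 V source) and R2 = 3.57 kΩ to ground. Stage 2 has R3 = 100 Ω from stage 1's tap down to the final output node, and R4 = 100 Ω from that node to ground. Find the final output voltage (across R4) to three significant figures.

V_out ≈ 4.59 V

Stage 2 presents R3+R4 = 200.0 Ω as a load on stage 1's tap.
Stage 1's lower leg becomes R2‖(R3+R4) = 189.4 Ω, so V_mid = 18.0 × 189.4/371.4 = 9.179 V.
Stage 2 is itself unloaded: V_out = V_mid × R4/(R3+R4) = 9.179 × 100/200.0 = 4.59 V.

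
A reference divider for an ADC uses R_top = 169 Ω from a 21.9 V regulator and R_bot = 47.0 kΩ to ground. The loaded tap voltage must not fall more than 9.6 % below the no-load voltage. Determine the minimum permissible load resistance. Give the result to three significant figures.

Output resistance R_th = R_top‖R_bot = (169 × 47000)/47170 = 168.4 Ω.
The fractional drop is R_th/(R_th + R_L); requiring this ≤ 0.0960 gives R_L ≥ R_th(1/0.0960 − 1) = 168.4 × 9.417 = 1.59 kΩ.

R_L(min) ≈ 1.59 kΩ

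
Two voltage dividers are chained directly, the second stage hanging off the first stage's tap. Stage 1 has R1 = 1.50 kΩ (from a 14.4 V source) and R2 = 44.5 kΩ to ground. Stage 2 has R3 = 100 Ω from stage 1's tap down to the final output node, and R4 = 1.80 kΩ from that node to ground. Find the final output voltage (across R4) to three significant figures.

V_out ≈ 7.48 V

Stage 2 presents R3+R4 = 1900 Ω as a load on stage 1's tap.
Stage 1's lower leg becomes R2‖(R3+R4) = 1822 Ω, so V_mid = 14.4 × 1822/3322 = 7.898 V.
Stage 2 is itself unloaded: V_out = V_mid × R4/(R3+R4) = 7.898 × 1800/1900 = 7.48 V.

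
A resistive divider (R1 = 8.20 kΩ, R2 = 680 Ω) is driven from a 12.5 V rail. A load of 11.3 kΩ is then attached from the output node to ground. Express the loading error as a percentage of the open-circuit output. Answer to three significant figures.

5.26 %

The divider's output (Thévenin) resistance is R1‖R2 = 627.9 Ω.
Fractional drop under load = R_th/(R_th + R_L) = 627.9 / (627.9 + 11300) = 0.05264.
So the output falls by 5.26 %.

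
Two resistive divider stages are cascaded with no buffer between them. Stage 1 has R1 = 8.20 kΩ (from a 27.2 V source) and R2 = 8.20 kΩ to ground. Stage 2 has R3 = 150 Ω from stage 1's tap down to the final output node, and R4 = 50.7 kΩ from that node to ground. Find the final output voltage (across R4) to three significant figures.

Stage 2 presents R3+R4 = 50850 Ω as a load on stage 1's tap.
Stage 1's lower leg becomes R2‖(R3+R4) = 7061 Ω, so V_mid = 27.2 × 7061/15260 = 12.59 V.
Stage 2 is itself unloaded: V_out = V_mid × R4/(R3+R4) = 12.59 × 50700/50850 = 12.5 V.

V_out ≈ 12.5 V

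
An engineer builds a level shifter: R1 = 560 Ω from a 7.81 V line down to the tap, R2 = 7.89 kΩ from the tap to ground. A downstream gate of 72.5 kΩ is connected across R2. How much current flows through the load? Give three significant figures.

I_L ≈ 0.0999 mA

R2‖R_L = 7116 Ω; V_out = 7.81 × 7116/7676 = 7.240 V.
I_L = V_out / R_L = 7.240 / 72.5 kΩ = 0.0999 mA.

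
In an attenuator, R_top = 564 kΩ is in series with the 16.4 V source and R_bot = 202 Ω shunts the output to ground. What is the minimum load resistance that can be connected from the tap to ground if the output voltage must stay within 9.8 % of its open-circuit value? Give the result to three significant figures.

R_L(min) ≈ 1.86 kΩ

Output resistance R_th = R_top‖R_bot = (564000 × 202)/564200 = 201.9 Ω.
The fractional drop is R_th/(R_th + R_L); requiring this ≤ 0.0980 gives R_L ≥ R_th(1/0.0980 − 1) = 201.9 × 9.204 = 1.86 kΩ.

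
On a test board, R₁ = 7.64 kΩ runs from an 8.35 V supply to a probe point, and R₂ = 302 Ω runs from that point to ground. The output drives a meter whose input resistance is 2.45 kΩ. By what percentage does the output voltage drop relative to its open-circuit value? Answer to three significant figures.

Unloaded V = 8.35 × 302/7942 = 0.31751 V.
Loaded: R₂‖R_L = 268.9 Ω, giving V = 8.35 × 268.9/7909 = 0.28386 V.
Drop = (0.31751 − 0.28386) / 0.31751 = 10.6 %.

10.6 %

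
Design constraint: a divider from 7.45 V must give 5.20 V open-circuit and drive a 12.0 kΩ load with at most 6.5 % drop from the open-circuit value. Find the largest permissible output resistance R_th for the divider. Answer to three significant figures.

Loading drop = R_th/(R_th + R_L) ≤ 0.0650, so R_th ≤ R_L · ε/(1−ε) = 12.0 kΩ × 0.0650/0.9350 = 834 Ω.

R_th ≤ 834 Ω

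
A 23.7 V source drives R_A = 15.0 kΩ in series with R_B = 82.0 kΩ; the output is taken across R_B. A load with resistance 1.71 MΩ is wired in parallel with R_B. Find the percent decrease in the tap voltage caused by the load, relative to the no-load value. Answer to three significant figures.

The divider's output (Thévenin) resistance is R_A‖R_B = 12.68 kΩ.
Fractional drop under load = R_th/(R_th + R_L) = 12.68 / (12.68 + 1710) = 0.007361.
So the output falls by 0.736 %.

0.736 %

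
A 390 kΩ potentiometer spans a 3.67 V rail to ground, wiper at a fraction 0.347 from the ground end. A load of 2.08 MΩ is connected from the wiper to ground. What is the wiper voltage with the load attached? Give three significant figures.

V ≈ 1.22 V

The wiper splits the pot into (1−α)R = 254.7 kΩ above and αR = 135.3 kΩ below.
Lower section ‖ load = 127.1 kΩ.
V_wiper = 3.67 × 127.1/(254.7 + 127.1) = 1.22 V.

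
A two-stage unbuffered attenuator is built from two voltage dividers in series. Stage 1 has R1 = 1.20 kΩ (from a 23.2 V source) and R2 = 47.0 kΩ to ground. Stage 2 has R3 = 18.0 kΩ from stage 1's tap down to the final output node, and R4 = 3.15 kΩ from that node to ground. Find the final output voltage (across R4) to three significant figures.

V_out ≈ 3.19 V

Stage 2 presents R3+R4 = 21.15 kΩ as a load on stage 1's tap.
Stage 1's lower leg becomes R2‖(R3+R4) = 14.59 kΩ, so V_mid = 23.2 × 14.59/15.79 = 21.44 V.
Stage 2 is itself unloaded: V_out = V_mid × R4/(R3+R4) = 21.44 × 3.15/21.15 = 3.19 V.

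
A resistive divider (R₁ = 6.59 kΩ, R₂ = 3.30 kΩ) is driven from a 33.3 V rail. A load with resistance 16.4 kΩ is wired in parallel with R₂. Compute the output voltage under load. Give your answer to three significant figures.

The load sits in parallel with R₂: R₂‖R_L = (3.30 × 16.4) / (3.30 + 16.4) = 2.747 kΩ.
V_out = 33.3 × 2.747 / (6.59 + 2.747) = 33.3 × 2.747/9.337 = 9.80 V.
(Unloaded it would have been 11.1 V.)

V_out ≈ 9.80 V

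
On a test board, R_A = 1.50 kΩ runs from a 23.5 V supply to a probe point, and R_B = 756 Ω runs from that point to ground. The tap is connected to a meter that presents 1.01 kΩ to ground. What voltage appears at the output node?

The load sits in parallel with R_B: R_B‖R_L = (756 × 1010) / (756 + 1010) = 432.4 Ω.
V_out = 23.5 × 432.4 / (1500 + 432.4) = 23.5 × 432.4/1932 = 5.26 V.
(Unloaded it would have been 7.88 V.)

V_out ≈ 5.26 V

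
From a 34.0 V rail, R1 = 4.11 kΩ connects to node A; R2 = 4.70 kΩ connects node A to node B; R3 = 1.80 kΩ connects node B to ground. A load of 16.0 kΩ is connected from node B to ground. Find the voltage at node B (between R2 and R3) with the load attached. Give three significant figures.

V ≈ 5.28 V

At node B, R3 is in parallel with the load: R3‖R_L = 1.618 kΩ.
Below node A the resistance is R2 + (R3‖R_L) = 6.318 kΩ, so V_A = 34.0 × 6.318/10.43 = 20.60 V.
Then V_B = V_A × (R3‖R_L)/(R2 + R3‖R_L) = 20.60 × 1.618/6.318 = 5.28 V.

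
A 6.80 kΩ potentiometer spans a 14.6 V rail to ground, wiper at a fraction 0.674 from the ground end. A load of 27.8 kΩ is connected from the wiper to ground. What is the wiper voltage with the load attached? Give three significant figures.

V ≈ 9.34 V

The wiper splits the pot into (1−α)R = 2.217 kΩ above and αR = 4.583 kΩ below.
Lower section ‖ load = 3.935 kΩ.
V_wiper = 14.6 × 3.935/(2.217 + 3.935) = 9.34 V.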